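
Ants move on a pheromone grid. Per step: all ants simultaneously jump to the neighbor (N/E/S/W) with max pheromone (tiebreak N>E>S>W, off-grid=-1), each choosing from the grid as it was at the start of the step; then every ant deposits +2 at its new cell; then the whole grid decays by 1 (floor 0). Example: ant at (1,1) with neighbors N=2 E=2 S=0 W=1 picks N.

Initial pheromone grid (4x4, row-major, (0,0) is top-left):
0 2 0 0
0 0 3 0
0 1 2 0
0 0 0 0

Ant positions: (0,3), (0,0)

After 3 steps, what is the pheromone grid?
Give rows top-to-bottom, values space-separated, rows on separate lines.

After step 1: ants at (1,3),(0,1)
  0 3 0 0
  0 0 2 1
  0 0 1 0
  0 0 0 0
After step 2: ants at (1,2),(0,2)
  0 2 1 0
  0 0 3 0
  0 0 0 0
  0 0 0 0
After step 3: ants at (0,2),(1,2)
  0 1 2 0
  0 0 4 0
  0 0 0 0
  0 0 0 0

0 1 2 0
0 0 4 0
0 0 0 0
0 0 0 0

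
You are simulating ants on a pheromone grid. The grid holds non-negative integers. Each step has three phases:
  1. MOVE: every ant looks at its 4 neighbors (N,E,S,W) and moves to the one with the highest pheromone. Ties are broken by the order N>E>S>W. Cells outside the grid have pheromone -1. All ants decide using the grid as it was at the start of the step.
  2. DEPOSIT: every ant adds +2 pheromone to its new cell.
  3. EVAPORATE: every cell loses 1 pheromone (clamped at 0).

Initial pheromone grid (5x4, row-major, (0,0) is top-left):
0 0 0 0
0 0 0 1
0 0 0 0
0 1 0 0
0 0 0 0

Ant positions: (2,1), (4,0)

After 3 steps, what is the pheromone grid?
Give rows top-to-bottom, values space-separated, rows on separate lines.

After step 1: ants at (3,1),(3,0)
  0 0 0 0
  0 0 0 0
  0 0 0 0
  1 2 0 0
  0 0 0 0
After step 2: ants at (3,0),(3,1)
  0 0 0 0
  0 0 0 0
  0 0 0 0
  2 3 0 0
  0 0 0 0
After step 3: ants at (3,1),(3,0)
  0 0 0 0
  0 0 0 0
  0 0 0 0
  3 4 0 0
  0 0 0 0

0 0 0 0
0 0 0 0
0 0 0 0
3 4 0 0
0 0 0 0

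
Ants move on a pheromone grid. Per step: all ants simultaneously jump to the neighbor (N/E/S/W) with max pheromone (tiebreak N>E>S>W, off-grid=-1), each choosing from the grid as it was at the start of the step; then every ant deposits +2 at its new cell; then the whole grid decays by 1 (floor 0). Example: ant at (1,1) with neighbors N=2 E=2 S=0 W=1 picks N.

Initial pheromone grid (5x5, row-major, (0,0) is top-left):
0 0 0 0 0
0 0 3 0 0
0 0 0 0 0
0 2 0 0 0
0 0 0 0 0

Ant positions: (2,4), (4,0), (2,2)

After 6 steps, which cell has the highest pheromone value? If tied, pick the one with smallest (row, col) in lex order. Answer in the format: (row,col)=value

Step 1: ant0:(2,4)->N->(1,4) | ant1:(4,0)->N->(3,0) | ant2:(2,2)->N->(1,2)
  grid max=4 at (1,2)
Step 2: ant0:(1,4)->N->(0,4) | ant1:(3,0)->E->(3,1) | ant2:(1,2)->N->(0,2)
  grid max=3 at (1,2)
Step 3: ant0:(0,4)->S->(1,4) | ant1:(3,1)->N->(2,1) | ant2:(0,2)->S->(1,2)
  grid max=4 at (1,2)
Step 4: ant0:(1,4)->N->(0,4) | ant1:(2,1)->S->(3,1) | ant2:(1,2)->N->(0,2)
  grid max=3 at (1,2)
Step 5: ant0:(0,4)->S->(1,4) | ant1:(3,1)->N->(2,1) | ant2:(0,2)->S->(1,2)
  grid max=4 at (1,2)
Step 6: ant0:(1,4)->N->(0,4) | ant1:(2,1)->S->(3,1) | ant2:(1,2)->N->(0,2)
  grid max=3 at (1,2)
Final grid:
  0 0 1 0 1
  0 0 3 0 0
  0 0 0 0 0
  0 2 0 0 0
  0 0 0 0 0
Max pheromone 3 at (1,2)

Answer: (1,2)=3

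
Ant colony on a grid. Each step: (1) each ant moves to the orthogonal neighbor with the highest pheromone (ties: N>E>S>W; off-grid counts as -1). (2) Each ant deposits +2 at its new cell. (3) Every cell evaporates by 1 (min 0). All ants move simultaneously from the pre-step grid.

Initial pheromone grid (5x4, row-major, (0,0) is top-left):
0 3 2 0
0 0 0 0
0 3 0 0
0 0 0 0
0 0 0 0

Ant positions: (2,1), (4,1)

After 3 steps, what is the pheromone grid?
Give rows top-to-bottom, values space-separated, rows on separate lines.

After step 1: ants at (1,1),(3,1)
  0 2 1 0
  0 1 0 0
  0 2 0 0
  0 1 0 0
  0 0 0 0
After step 2: ants at (0,1),(2,1)
  0 3 0 0
  0 0 0 0
  0 3 0 0
  0 0 0 0
  0 0 0 0
After step 3: ants at (0,2),(1,1)
  0 2 1 0
  0 1 0 0
  0 2 0 0
  0 0 0 0
  0 0 0 0

0 2 1 0
0 1 0 0
0 2 0 0
0 0 0 0
0 0 0 0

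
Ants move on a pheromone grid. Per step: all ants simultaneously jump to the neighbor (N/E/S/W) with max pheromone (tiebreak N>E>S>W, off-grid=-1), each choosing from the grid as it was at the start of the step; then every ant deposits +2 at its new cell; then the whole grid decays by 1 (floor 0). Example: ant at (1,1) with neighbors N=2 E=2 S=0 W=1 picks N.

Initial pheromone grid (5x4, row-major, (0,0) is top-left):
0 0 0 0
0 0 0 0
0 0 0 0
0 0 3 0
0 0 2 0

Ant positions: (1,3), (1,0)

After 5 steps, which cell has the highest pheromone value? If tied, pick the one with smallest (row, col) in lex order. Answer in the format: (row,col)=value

Answer: (0,2)=3

Derivation:
Step 1: ant0:(1,3)->N->(0,3) | ant1:(1,0)->N->(0,0)
  grid max=2 at (3,2)
Step 2: ant0:(0,3)->S->(1,3) | ant1:(0,0)->E->(0,1)
  grid max=1 at (0,1)
Step 3: ant0:(1,3)->N->(0,3) | ant1:(0,1)->E->(0,2)
  grid max=1 at (0,2)
Step 4: ant0:(0,3)->W->(0,2) | ant1:(0,2)->E->(0,3)
  grid max=2 at (0,2)
Step 5: ant0:(0,2)->E->(0,3) | ant1:(0,3)->W->(0,2)
  grid max=3 at (0,2)
Final grid:
  0 0 3 3
  0 0 0 0
  0 0 0 0
  0 0 0 0
  0 0 0 0
Max pheromone 3 at (0,2)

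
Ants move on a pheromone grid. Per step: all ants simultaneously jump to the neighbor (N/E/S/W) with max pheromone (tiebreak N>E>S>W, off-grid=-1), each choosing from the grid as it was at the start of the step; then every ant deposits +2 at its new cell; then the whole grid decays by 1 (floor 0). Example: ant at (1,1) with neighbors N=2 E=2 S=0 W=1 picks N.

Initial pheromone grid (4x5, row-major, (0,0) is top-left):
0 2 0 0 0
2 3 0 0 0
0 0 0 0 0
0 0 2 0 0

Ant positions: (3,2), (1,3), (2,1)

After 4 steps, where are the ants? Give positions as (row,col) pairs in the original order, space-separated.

Step 1: ant0:(3,2)->N->(2,2) | ant1:(1,3)->N->(0,3) | ant2:(2,1)->N->(1,1)
  grid max=4 at (1,1)
Step 2: ant0:(2,2)->S->(3,2) | ant1:(0,3)->E->(0,4) | ant2:(1,1)->N->(0,1)
  grid max=3 at (1,1)
Step 3: ant0:(3,2)->N->(2,2) | ant1:(0,4)->S->(1,4) | ant2:(0,1)->S->(1,1)
  grid max=4 at (1,1)
Step 4: ant0:(2,2)->S->(3,2) | ant1:(1,4)->N->(0,4) | ant2:(1,1)->N->(0,1)
  grid max=3 at (1,1)

(3,2) (0,4) (0,1)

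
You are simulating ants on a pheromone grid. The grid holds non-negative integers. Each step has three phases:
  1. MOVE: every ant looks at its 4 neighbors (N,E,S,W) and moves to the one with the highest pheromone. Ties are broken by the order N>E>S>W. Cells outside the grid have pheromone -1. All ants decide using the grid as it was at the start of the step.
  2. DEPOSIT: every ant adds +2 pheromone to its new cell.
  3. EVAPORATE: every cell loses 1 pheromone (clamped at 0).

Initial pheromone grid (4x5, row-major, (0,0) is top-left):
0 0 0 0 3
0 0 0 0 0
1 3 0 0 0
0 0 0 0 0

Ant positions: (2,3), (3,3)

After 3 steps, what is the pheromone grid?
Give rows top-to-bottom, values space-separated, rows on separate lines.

After step 1: ants at (1,3),(2,3)
  0 0 0 0 2
  0 0 0 1 0
  0 2 0 1 0
  0 0 0 0 0
After step 2: ants at (2,3),(1,3)
  0 0 0 0 1
  0 0 0 2 0
  0 1 0 2 0
  0 0 0 0 0
After step 3: ants at (1,3),(2,3)
  0 0 0 0 0
  0 0 0 3 0
  0 0 0 3 0
  0 0 0 0 0

0 0 0 0 0
0 0 0 3 0
0 0 0 3 0
0 0 0 0 0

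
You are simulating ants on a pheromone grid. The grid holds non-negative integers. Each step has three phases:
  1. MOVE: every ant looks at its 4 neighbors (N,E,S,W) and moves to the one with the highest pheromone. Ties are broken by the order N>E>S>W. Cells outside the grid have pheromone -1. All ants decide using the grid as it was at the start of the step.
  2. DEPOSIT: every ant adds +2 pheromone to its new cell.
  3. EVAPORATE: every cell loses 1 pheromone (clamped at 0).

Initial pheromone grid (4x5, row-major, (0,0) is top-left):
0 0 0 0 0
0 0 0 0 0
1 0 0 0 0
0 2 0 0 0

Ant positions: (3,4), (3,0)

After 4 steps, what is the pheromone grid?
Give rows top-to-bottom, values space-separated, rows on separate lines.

After step 1: ants at (2,4),(3,1)
  0 0 0 0 0
  0 0 0 0 0
  0 0 0 0 1
  0 3 0 0 0
After step 2: ants at (1,4),(2,1)
  0 0 0 0 0
  0 0 0 0 1
  0 1 0 0 0
  0 2 0 0 0
After step 3: ants at (0,4),(3,1)
  0 0 0 0 1
  0 0 0 0 0
  0 0 0 0 0
  0 3 0 0 0
After step 4: ants at (1,4),(2,1)
  0 0 0 0 0
  0 0 0 0 1
  0 1 0 0 0
  0 2 0 0 0

0 0 0 0 0
0 0 0 0 1
0 1 0 0 0
0 2 0 0 0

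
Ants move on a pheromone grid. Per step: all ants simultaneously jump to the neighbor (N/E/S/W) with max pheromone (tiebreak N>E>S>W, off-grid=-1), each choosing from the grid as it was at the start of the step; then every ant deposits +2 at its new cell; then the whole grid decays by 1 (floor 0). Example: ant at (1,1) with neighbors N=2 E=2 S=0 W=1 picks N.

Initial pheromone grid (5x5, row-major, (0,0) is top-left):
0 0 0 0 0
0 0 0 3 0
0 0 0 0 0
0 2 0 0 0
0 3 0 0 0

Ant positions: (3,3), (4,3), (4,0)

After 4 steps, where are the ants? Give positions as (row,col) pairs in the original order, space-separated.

Step 1: ant0:(3,3)->N->(2,3) | ant1:(4,3)->N->(3,3) | ant2:(4,0)->E->(4,1)
  grid max=4 at (4,1)
Step 2: ant0:(2,3)->N->(1,3) | ant1:(3,3)->N->(2,3) | ant2:(4,1)->N->(3,1)
  grid max=3 at (1,3)
Step 3: ant0:(1,3)->S->(2,3) | ant1:(2,3)->N->(1,3) | ant2:(3,1)->S->(4,1)
  grid max=4 at (1,3)
Step 4: ant0:(2,3)->N->(1,3) | ant1:(1,3)->S->(2,3) | ant2:(4,1)->N->(3,1)
  grid max=5 at (1,3)

(1,3) (2,3) (3,1)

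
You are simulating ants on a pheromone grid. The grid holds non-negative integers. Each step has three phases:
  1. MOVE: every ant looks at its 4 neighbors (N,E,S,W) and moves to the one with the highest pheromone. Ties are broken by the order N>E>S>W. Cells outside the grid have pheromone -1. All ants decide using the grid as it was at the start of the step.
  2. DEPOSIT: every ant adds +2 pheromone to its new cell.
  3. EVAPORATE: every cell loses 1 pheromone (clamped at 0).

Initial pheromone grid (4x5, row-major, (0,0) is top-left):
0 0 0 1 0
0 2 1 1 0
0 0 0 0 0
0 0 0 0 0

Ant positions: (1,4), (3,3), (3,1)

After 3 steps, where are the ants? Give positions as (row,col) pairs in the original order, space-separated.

Step 1: ant0:(1,4)->W->(1,3) | ant1:(3,3)->N->(2,3) | ant2:(3,1)->N->(2,1)
  grid max=2 at (1,3)
Step 2: ant0:(1,3)->S->(2,3) | ant1:(2,3)->N->(1,3) | ant2:(2,1)->N->(1,1)
  grid max=3 at (1,3)
Step 3: ant0:(2,3)->N->(1,3) | ant1:(1,3)->S->(2,3) | ant2:(1,1)->N->(0,1)
  grid max=4 at (1,3)

(1,3) (2,3) (0,1)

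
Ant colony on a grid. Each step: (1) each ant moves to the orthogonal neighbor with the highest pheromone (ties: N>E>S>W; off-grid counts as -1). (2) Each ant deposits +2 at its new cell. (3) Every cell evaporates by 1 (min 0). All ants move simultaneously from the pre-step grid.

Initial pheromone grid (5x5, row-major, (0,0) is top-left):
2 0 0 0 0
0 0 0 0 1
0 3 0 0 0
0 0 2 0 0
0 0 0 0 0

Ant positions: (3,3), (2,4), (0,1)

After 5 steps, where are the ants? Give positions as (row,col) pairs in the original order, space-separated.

Step 1: ant0:(3,3)->W->(3,2) | ant1:(2,4)->N->(1,4) | ant2:(0,1)->W->(0,0)
  grid max=3 at (0,0)
Step 2: ant0:(3,2)->N->(2,2) | ant1:(1,4)->N->(0,4) | ant2:(0,0)->E->(0,1)
  grid max=2 at (0,0)
Step 3: ant0:(2,2)->S->(3,2) | ant1:(0,4)->S->(1,4) | ant2:(0,1)->W->(0,0)
  grid max=3 at (0,0)
Step 4: ant0:(3,2)->N->(2,2) | ant1:(1,4)->N->(0,4) | ant2:(0,0)->E->(0,1)
  grid max=2 at (0,0)
Step 5: ant0:(2,2)->S->(3,2) | ant1:(0,4)->S->(1,4) | ant2:(0,1)->W->(0,0)
  grid max=3 at (0,0)

(3,2) (1,4) (0,0)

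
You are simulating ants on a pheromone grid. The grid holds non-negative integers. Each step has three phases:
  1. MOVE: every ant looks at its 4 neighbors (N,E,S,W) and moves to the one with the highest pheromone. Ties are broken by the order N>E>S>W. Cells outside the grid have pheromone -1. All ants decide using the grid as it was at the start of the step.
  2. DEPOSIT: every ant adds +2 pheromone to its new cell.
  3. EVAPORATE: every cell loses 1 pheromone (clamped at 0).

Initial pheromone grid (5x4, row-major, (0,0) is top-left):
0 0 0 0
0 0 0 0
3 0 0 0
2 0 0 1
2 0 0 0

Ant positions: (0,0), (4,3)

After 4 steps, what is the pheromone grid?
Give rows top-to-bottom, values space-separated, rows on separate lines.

After step 1: ants at (0,1),(3,3)
  0 1 0 0
  0 0 0 0
  2 0 0 0
  1 0 0 2
  1 0 0 0
After step 2: ants at (0,2),(2,3)
  0 0 1 0
  0 0 0 0
  1 0 0 1
  0 0 0 1
  0 0 0 0
After step 3: ants at (0,3),(3,3)
  0 0 0 1
  0 0 0 0
  0 0 0 0
  0 0 0 2
  0 0 0 0
After step 4: ants at (1,3),(2,3)
  0 0 0 0
  0 0 0 1
  0 0 0 1
  0 0 0 1
  0 0 0 0

0 0 0 0
0 0 0 1
0 0 0 1
0 0 0 1
0 0 0 0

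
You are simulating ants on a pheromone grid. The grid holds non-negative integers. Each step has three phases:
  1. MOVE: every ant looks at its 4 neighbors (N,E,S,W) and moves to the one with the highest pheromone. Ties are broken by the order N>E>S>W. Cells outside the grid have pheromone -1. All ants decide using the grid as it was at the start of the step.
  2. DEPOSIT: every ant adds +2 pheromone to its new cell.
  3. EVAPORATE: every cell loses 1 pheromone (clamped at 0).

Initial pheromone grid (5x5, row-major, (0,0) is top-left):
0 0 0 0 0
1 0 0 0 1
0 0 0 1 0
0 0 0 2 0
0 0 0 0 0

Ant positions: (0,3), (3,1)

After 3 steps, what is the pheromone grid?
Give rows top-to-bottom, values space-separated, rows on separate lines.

After step 1: ants at (0,4),(2,1)
  0 0 0 0 1
  0 0 0 0 0
  0 1 0 0 0
  0 0 0 1 0
  0 0 0 0 0
After step 2: ants at (1,4),(1,1)
  0 0 0 0 0
  0 1 0 0 1
  0 0 0 0 0
  0 0 0 0 0
  0 0 0 0 0
After step 3: ants at (0,4),(0,1)
  0 1 0 0 1
  0 0 0 0 0
  0 0 0 0 0
  0 0 0 0 0
  0 0 0 0 0

0 1 0 0 1
0 0 0 0 0
0 0 0 0 0
0 0 0 0 0
0 0 0 0 0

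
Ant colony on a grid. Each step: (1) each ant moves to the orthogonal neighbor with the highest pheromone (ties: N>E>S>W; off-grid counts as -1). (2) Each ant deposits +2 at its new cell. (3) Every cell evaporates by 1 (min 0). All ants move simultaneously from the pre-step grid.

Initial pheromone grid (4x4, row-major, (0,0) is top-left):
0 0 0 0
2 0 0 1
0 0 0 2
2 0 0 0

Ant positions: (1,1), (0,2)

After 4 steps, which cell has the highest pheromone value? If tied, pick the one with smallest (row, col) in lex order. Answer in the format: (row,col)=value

Answer: (1,0)=2

Derivation:
Step 1: ant0:(1,1)->W->(1,0) | ant1:(0,2)->E->(0,3)
  grid max=3 at (1,0)
Step 2: ant0:(1,0)->N->(0,0) | ant1:(0,3)->S->(1,3)
  grid max=2 at (1,0)
Step 3: ant0:(0,0)->S->(1,0) | ant1:(1,3)->N->(0,3)
  grid max=3 at (1,0)
Step 4: ant0:(1,0)->N->(0,0) | ant1:(0,3)->S->(1,3)
  grid max=2 at (1,0)
Final grid:
  1 0 0 0
  2 0 0 1
  0 0 0 0
  0 0 0 0
Max pheromone 2 at (1,0)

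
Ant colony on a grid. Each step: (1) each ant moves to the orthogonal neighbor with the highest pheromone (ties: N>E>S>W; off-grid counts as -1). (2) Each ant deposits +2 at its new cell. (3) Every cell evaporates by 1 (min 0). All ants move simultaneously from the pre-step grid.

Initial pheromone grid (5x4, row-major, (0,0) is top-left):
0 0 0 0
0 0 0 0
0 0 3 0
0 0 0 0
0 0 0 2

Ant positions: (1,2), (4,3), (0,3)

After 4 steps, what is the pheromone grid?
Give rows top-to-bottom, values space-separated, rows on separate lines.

After step 1: ants at (2,2),(3,3),(1,3)
  0 0 0 0
  0 0 0 1
  0 0 4 0
  0 0 0 1
  0 0 0 1
After step 2: ants at (1,2),(4,3),(0,3)
  0 0 0 1
  0 0 1 0
  0 0 3 0
  0 0 0 0
  0 0 0 2
After step 3: ants at (2,2),(3,3),(1,3)
  0 0 0 0
  0 0 0 1
  0 0 4 0
  0 0 0 1
  0 0 0 1
After step 4: ants at (1,2),(4,3),(0,3)
  0 0 0 1
  0 0 1 0
  0 0 3 0
  0 0 0 0
  0 0 0 2

0 0 0 1
0 0 1 0
0 0 3 0
0 0 0 0
0 0 0 2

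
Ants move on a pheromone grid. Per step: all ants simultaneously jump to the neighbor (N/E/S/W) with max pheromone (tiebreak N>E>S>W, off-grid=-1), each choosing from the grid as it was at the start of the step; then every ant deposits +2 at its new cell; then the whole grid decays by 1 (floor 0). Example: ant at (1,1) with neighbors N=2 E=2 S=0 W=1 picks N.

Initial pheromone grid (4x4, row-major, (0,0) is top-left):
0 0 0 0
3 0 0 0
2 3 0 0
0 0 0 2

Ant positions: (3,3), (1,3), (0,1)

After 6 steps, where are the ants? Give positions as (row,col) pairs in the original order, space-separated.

Step 1: ant0:(3,3)->N->(2,3) | ant1:(1,3)->N->(0,3) | ant2:(0,1)->E->(0,2)
  grid max=2 at (1,0)
Step 2: ant0:(2,3)->S->(3,3) | ant1:(0,3)->W->(0,2) | ant2:(0,2)->E->(0,3)
  grid max=2 at (0,2)
Step 3: ant0:(3,3)->N->(2,3) | ant1:(0,2)->E->(0,3) | ant2:(0,3)->W->(0,2)
  grid max=3 at (0,2)
Step 4: ant0:(2,3)->S->(3,3) | ant1:(0,3)->W->(0,2) | ant2:(0,2)->E->(0,3)
  grid max=4 at (0,2)
Step 5: ant0:(3,3)->N->(2,3) | ant1:(0,2)->E->(0,3) | ant2:(0,3)->W->(0,2)
  grid max=5 at (0,2)
Step 6: ant0:(2,3)->S->(3,3) | ant1:(0,3)->W->(0,2) | ant2:(0,2)->E->(0,3)
  grid max=6 at (0,2)

(3,3) (0,2) (0,3)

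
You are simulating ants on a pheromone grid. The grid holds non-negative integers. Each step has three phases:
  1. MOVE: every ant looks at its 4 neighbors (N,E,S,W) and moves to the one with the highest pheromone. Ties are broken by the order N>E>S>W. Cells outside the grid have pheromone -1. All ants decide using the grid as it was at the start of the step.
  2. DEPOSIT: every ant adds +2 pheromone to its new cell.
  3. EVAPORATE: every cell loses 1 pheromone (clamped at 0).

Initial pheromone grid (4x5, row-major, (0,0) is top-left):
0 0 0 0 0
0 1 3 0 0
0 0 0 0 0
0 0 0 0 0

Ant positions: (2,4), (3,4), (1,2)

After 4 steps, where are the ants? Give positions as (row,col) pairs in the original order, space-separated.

Step 1: ant0:(2,4)->N->(1,4) | ant1:(3,4)->N->(2,4) | ant2:(1,2)->W->(1,1)
  grid max=2 at (1,1)
Step 2: ant0:(1,4)->S->(2,4) | ant1:(2,4)->N->(1,4) | ant2:(1,1)->E->(1,2)
  grid max=3 at (1,2)
Step 3: ant0:(2,4)->N->(1,4) | ant1:(1,4)->S->(2,4) | ant2:(1,2)->W->(1,1)
  grid max=3 at (1,4)
Step 4: ant0:(1,4)->S->(2,4) | ant1:(2,4)->N->(1,4) | ant2:(1,1)->E->(1,2)
  grid max=4 at (1,4)

(2,4) (1,4) (1,2)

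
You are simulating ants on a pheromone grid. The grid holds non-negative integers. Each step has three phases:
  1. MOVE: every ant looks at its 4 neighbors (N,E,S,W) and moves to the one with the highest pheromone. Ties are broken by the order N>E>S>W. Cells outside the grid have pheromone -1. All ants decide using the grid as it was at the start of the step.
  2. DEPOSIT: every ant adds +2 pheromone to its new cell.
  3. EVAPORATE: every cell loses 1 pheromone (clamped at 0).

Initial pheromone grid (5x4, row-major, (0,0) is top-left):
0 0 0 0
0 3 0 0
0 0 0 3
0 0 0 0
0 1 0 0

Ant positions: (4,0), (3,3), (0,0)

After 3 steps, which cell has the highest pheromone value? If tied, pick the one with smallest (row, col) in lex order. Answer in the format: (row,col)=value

Answer: (2,3)=4

Derivation:
Step 1: ant0:(4,0)->E->(4,1) | ant1:(3,3)->N->(2,3) | ant2:(0,0)->E->(0,1)
  grid max=4 at (2,3)
Step 2: ant0:(4,1)->N->(3,1) | ant1:(2,3)->N->(1,3) | ant2:(0,1)->S->(1,1)
  grid max=3 at (1,1)
Step 3: ant0:(3,1)->S->(4,1) | ant1:(1,3)->S->(2,3) | ant2:(1,1)->N->(0,1)
  grid max=4 at (2,3)
Final grid:
  0 1 0 0
  0 2 0 0
  0 0 0 4
  0 0 0 0
  0 2 0 0
Max pheromone 4 at (2,3)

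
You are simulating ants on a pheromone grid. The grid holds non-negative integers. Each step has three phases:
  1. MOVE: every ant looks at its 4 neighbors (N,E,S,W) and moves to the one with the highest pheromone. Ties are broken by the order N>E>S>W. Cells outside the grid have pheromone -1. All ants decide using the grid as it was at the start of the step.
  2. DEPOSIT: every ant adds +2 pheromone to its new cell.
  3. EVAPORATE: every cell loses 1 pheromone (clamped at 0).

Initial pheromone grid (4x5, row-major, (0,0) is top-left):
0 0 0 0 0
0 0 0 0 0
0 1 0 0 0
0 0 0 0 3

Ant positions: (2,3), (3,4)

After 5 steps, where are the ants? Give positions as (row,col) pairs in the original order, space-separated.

Step 1: ant0:(2,3)->N->(1,3) | ant1:(3,4)->N->(2,4)
  grid max=2 at (3,4)
Step 2: ant0:(1,3)->N->(0,3) | ant1:(2,4)->S->(3,4)
  grid max=3 at (3,4)
Step 3: ant0:(0,3)->E->(0,4) | ant1:(3,4)->N->(2,4)
  grid max=2 at (3,4)
Step 4: ant0:(0,4)->S->(1,4) | ant1:(2,4)->S->(3,4)
  grid max=3 at (3,4)
Step 5: ant0:(1,4)->N->(0,4) | ant1:(3,4)->N->(2,4)
  grid max=2 at (3,4)

(0,4) (2,4)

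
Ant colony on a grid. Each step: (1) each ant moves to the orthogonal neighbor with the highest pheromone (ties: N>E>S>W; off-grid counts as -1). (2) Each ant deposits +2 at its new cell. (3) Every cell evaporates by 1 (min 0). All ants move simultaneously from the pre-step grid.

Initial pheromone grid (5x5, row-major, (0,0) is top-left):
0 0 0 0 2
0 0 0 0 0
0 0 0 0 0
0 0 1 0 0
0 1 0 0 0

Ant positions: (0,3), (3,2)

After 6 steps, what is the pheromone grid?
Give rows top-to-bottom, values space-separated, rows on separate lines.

After step 1: ants at (0,4),(2,2)
  0 0 0 0 3
  0 0 0 0 0
  0 0 1 0 0
  0 0 0 0 0
  0 0 0 0 0
After step 2: ants at (1,4),(1,2)
  0 0 0 0 2
  0 0 1 0 1
  0 0 0 0 0
  0 0 0 0 0
  0 0 0 0 0
After step 3: ants at (0,4),(0,2)
  0 0 1 0 3
  0 0 0 0 0
  0 0 0 0 0
  0 0 0 0 0
  0 0 0 0 0
After step 4: ants at (1,4),(0,3)
  0 0 0 1 2
  0 0 0 0 1
  0 0 0 0 0
  0 0 0 0 0
  0 0 0 0 0
After step 5: ants at (0,4),(0,4)
  0 0 0 0 5
  0 0 0 0 0
  0 0 0 0 0
  0 0 0 0 0
  0 0 0 0 0
After step 6: ants at (1,4),(1,4)
  0 0 0 0 4
  0 0 0 0 3
  0 0 0 0 0
  0 0 0 0 0
  0 0 0 0 0

0 0 0 0 4
0 0 0 0 3
0 0 0 0 0
0 0 0 0 0
0 0 0 0 0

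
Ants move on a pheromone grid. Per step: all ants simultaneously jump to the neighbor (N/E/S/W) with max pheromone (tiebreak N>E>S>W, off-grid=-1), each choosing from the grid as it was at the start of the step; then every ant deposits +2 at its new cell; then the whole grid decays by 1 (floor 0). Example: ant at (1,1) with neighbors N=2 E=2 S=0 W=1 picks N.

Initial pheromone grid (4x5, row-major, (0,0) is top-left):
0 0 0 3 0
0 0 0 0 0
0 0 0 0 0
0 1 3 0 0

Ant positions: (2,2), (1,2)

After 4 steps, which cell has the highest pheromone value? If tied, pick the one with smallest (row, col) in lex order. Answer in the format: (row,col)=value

Answer: (0,3)=3

Derivation:
Step 1: ant0:(2,2)->S->(3,2) | ant1:(1,2)->N->(0,2)
  grid max=4 at (3,2)
Step 2: ant0:(3,2)->N->(2,2) | ant1:(0,2)->E->(0,3)
  grid max=3 at (0,3)
Step 3: ant0:(2,2)->S->(3,2) | ant1:(0,3)->E->(0,4)
  grid max=4 at (3,2)
Step 4: ant0:(3,2)->N->(2,2) | ant1:(0,4)->W->(0,3)
  grid max=3 at (0,3)
Final grid:
  0 0 0 3 0
  0 0 0 0 0
  0 0 1 0 0
  0 0 3 0 0
Max pheromone 3 at (0,3)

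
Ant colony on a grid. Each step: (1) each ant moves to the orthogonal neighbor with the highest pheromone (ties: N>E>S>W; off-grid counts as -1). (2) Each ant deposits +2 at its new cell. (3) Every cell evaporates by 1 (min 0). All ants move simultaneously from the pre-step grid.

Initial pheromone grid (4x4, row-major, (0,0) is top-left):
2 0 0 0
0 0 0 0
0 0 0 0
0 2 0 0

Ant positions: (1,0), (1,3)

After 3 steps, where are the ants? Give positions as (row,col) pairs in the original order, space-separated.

Step 1: ant0:(1,0)->N->(0,0) | ant1:(1,3)->N->(0,3)
  grid max=3 at (0,0)
Step 2: ant0:(0,0)->E->(0,1) | ant1:(0,3)->S->(1,3)
  grid max=2 at (0,0)
Step 3: ant0:(0,1)->W->(0,0) | ant1:(1,3)->N->(0,3)
  grid max=3 at (0,0)

(0,0) (0,3)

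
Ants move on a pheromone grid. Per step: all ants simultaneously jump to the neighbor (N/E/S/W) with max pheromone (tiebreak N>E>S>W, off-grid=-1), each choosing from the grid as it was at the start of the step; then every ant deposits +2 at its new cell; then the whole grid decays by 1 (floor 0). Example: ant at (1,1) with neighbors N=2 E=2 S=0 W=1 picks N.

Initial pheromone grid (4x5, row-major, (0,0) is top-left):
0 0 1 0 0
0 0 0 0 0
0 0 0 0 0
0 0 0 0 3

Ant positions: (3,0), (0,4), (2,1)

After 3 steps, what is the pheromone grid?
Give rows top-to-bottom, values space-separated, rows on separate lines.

After step 1: ants at (2,0),(1,4),(1,1)
  0 0 0 0 0
  0 1 0 0 1
  1 0 0 0 0
  0 0 0 0 2
After step 2: ants at (1,0),(0,4),(0,1)
  0 1 0 0 1
  1 0 0 0 0
  0 0 0 0 0
  0 0 0 0 1
After step 3: ants at (0,0),(1,4),(0,2)
  1 0 1 0 0
  0 0 0 0 1
  0 0 0 0 0
  0 0 0 0 0

1 0 1 0 0
0 0 0 0 1
0 0 0 0 0
0 0 0 0 0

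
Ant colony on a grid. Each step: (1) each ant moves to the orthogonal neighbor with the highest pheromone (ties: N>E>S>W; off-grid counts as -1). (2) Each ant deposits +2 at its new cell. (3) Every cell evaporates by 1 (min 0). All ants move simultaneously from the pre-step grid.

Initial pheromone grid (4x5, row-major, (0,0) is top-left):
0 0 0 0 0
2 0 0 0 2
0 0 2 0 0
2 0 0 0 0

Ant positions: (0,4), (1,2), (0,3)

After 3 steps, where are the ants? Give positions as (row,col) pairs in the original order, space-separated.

Step 1: ant0:(0,4)->S->(1,4) | ant1:(1,2)->S->(2,2) | ant2:(0,3)->E->(0,4)
  grid max=3 at (1,4)
Step 2: ant0:(1,4)->N->(0,4) | ant1:(2,2)->N->(1,2) | ant2:(0,4)->S->(1,4)
  grid max=4 at (1,4)
Step 3: ant0:(0,4)->S->(1,4) | ant1:(1,2)->S->(2,2) | ant2:(1,4)->N->(0,4)
  grid max=5 at (1,4)

(1,4) (2,2) (0,4)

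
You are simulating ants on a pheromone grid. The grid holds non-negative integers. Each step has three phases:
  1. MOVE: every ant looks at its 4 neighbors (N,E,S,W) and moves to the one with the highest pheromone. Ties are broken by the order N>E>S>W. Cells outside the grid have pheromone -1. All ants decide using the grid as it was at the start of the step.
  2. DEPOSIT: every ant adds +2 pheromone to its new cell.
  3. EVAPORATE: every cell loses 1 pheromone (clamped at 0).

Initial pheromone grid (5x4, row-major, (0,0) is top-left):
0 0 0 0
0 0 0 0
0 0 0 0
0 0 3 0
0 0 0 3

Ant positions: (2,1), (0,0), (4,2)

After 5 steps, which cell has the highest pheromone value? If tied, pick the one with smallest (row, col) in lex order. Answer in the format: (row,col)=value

Step 1: ant0:(2,1)->N->(1,1) | ant1:(0,0)->E->(0,1) | ant2:(4,2)->N->(3,2)
  grid max=4 at (3,2)
Step 2: ant0:(1,1)->N->(0,1) | ant1:(0,1)->S->(1,1) | ant2:(3,2)->N->(2,2)
  grid max=3 at (3,2)
Step 3: ant0:(0,1)->S->(1,1) | ant1:(1,1)->N->(0,1) | ant2:(2,2)->S->(3,2)
  grid max=4 at (3,2)
Step 4: ant0:(1,1)->N->(0,1) | ant1:(0,1)->S->(1,1) | ant2:(3,2)->N->(2,2)
  grid max=4 at (0,1)
Step 5: ant0:(0,1)->S->(1,1) | ant1:(1,1)->N->(0,1) | ant2:(2,2)->S->(3,2)
  grid max=5 at (0,1)
Final grid:
  0 5 0 0
  0 5 0 0
  0 0 0 0
  0 0 4 0
  0 0 0 0
Max pheromone 5 at (0,1)

Answer: (0,1)=5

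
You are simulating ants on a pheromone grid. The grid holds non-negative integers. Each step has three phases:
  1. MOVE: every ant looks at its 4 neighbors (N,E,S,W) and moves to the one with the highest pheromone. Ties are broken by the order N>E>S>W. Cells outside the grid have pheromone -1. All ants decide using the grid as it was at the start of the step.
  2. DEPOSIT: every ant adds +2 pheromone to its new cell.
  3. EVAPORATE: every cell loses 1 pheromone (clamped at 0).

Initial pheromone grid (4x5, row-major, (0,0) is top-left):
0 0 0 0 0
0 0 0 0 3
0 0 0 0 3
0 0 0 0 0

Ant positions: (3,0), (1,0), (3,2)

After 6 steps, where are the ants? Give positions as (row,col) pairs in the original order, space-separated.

Step 1: ant0:(3,0)->N->(2,0) | ant1:(1,0)->N->(0,0) | ant2:(3,2)->N->(2,2)
  grid max=2 at (1,4)
Step 2: ant0:(2,0)->N->(1,0) | ant1:(0,0)->E->(0,1) | ant2:(2,2)->N->(1,2)
  grid max=1 at (0,1)
Step 3: ant0:(1,0)->N->(0,0) | ant1:(0,1)->E->(0,2) | ant2:(1,2)->N->(0,2)
  grid max=3 at (0,2)
Step 4: ant0:(0,0)->E->(0,1) | ant1:(0,2)->E->(0,3) | ant2:(0,2)->E->(0,3)
  grid max=3 at (0,3)
Step 5: ant0:(0,1)->E->(0,2) | ant1:(0,3)->W->(0,2) | ant2:(0,3)->W->(0,2)
  grid max=7 at (0,2)
Step 6: ant0:(0,2)->E->(0,3) | ant1:(0,2)->E->(0,3) | ant2:(0,2)->E->(0,3)
  grid max=7 at (0,3)

(0,3) (0,3) (0,3)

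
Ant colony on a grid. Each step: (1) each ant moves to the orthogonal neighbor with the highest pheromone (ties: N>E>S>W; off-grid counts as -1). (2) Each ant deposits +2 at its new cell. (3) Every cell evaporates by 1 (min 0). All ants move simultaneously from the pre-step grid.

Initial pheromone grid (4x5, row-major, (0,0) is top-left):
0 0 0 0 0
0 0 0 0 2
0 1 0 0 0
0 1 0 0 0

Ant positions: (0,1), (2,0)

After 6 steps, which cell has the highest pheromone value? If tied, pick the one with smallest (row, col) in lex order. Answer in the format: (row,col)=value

Answer: (1,1)=1

Derivation:
Step 1: ant0:(0,1)->E->(0,2) | ant1:(2,0)->E->(2,1)
  grid max=2 at (2,1)
Step 2: ant0:(0,2)->E->(0,3) | ant1:(2,1)->N->(1,1)
  grid max=1 at (0,3)
Step 3: ant0:(0,3)->E->(0,4) | ant1:(1,1)->S->(2,1)
  grid max=2 at (2,1)
Step 4: ant0:(0,4)->S->(1,4) | ant1:(2,1)->N->(1,1)
  grid max=1 at (1,1)
Step 5: ant0:(1,4)->N->(0,4) | ant1:(1,1)->S->(2,1)
  grid max=2 at (2,1)
Step 6: ant0:(0,4)->S->(1,4) | ant1:(2,1)->N->(1,1)
  grid max=1 at (1,1)
Final grid:
  0 0 0 0 0
  0 1 0 0 1
  0 1 0 0 0
  0 0 0 0 0
Max pheromone 1 at (1,1)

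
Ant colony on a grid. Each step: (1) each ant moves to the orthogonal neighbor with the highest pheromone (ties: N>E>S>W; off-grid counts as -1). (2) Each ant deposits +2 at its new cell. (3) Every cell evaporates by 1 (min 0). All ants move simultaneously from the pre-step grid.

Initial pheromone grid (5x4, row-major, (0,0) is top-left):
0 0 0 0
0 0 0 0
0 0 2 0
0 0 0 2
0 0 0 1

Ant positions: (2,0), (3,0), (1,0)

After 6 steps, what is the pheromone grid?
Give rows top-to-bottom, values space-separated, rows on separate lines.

After step 1: ants at (1,0),(2,0),(0,0)
  1 0 0 0
  1 0 0 0
  1 0 1 0
  0 0 0 1
  0 0 0 0
After step 2: ants at (0,0),(1,0),(1,0)
  2 0 0 0
  4 0 0 0
  0 0 0 0
  0 0 0 0
  0 0 0 0
After step 3: ants at (1,0),(0,0),(0,0)
  5 0 0 0
  5 0 0 0
  0 0 0 0
  0 0 0 0
  0 0 0 0
After step 4: ants at (0,0),(1,0),(1,0)
  6 0 0 0
  8 0 0 0
  0 0 0 0
  0 0 0 0
  0 0 0 0
After step 5: ants at (1,0),(0,0),(0,0)
  9 0 0 0
  9 0 0 0
  0 0 0 0
  0 0 0 0
  0 0 0 0
After step 6: ants at (0,0),(1,0),(1,0)
  10 0 0 0
  12 0 0 0
  0 0 0 0
  0 0 0 0
  0 0 0 0

10 0 0 0
12 0 0 0
0 0 0 0
0 0 0 0
0 0 0 0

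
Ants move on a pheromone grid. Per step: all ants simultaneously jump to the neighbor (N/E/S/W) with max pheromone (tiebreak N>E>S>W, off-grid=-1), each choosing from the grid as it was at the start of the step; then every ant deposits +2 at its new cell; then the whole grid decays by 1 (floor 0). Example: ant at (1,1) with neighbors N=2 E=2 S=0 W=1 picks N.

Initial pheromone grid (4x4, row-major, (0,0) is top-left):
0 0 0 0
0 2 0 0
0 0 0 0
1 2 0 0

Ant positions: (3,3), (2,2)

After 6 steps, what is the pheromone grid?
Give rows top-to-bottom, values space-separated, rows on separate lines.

After step 1: ants at (2,3),(1,2)
  0 0 0 0
  0 1 1 0
  0 0 0 1
  0 1 0 0
After step 2: ants at (1,3),(1,1)
  0 0 0 0
  0 2 0 1
  0 0 0 0
  0 0 0 0
After step 3: ants at (0,3),(0,1)
  0 1 0 1
  0 1 0 0
  0 0 0 0
  0 0 0 0
After step 4: ants at (1,3),(1,1)
  0 0 0 0
  0 2 0 1
  0 0 0 0
  0 0 0 0
After step 5: ants at (0,3),(0,1)
  0 1 0 1
  0 1 0 0
  0 0 0 0
  0 0 0 0
After step 6: ants at (1,3),(1,1)
  0 0 0 0
  0 2 0 1
  0 0 0 0
  0 0 0 0

0 0 0 0
0 2 0 1
0 0 0 0
0 0 0 0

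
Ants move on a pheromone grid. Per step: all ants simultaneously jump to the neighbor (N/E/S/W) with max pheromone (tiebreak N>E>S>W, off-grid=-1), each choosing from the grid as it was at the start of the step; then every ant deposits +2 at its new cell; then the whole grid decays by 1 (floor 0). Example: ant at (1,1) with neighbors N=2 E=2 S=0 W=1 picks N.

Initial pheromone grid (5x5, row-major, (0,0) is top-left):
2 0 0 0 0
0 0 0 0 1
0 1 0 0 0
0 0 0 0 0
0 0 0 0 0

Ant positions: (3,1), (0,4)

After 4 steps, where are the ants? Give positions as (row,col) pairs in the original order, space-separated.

Step 1: ant0:(3,1)->N->(2,1) | ant1:(0,4)->S->(1,4)
  grid max=2 at (1,4)
Step 2: ant0:(2,1)->N->(1,1) | ant1:(1,4)->N->(0,4)
  grid max=1 at (0,4)
Step 3: ant0:(1,1)->S->(2,1) | ant1:(0,4)->S->(1,4)
  grid max=2 at (1,4)
Step 4: ant0:(2,1)->N->(1,1) | ant1:(1,4)->N->(0,4)
  grid max=1 at (0,4)

(1,1) (0,4)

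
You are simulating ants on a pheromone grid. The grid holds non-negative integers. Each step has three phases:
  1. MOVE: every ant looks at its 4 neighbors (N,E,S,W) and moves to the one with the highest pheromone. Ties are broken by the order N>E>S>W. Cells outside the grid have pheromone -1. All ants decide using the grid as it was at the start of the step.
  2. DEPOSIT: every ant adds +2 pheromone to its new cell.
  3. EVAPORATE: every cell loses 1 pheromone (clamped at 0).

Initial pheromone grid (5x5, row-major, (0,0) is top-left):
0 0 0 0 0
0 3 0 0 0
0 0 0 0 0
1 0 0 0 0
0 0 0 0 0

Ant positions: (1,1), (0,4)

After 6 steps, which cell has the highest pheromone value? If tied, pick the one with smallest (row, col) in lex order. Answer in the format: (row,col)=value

Step 1: ant0:(1,1)->N->(0,1) | ant1:(0,4)->S->(1,4)
  grid max=2 at (1,1)
Step 2: ant0:(0,1)->S->(1,1) | ant1:(1,4)->N->(0,4)
  grid max=3 at (1,1)
Step 3: ant0:(1,1)->N->(0,1) | ant1:(0,4)->S->(1,4)
  grid max=2 at (1,1)
Step 4: ant0:(0,1)->S->(1,1) | ant1:(1,4)->N->(0,4)
  grid max=3 at (1,1)
Step 5: ant0:(1,1)->N->(0,1) | ant1:(0,4)->S->(1,4)
  grid max=2 at (1,1)
Step 6: ant0:(0,1)->S->(1,1) | ant1:(1,4)->N->(0,4)
  grid max=3 at (1,1)
Final grid:
  0 0 0 0 1
  0 3 0 0 0
  0 0 0 0 0
  0 0 0 0 0
  0 0 0 0 0
Max pheromone 3 at (1,1)

Answer: (1,1)=3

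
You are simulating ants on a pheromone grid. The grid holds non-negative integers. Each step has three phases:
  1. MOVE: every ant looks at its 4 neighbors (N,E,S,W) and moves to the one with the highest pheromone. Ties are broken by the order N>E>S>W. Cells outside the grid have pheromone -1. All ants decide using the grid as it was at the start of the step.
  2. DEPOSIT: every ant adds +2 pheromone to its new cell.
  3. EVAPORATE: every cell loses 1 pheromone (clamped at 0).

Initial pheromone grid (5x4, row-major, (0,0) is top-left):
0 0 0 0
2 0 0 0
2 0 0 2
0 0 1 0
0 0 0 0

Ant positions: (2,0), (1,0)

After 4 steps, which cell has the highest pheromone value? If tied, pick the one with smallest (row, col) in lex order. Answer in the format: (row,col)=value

Step 1: ant0:(2,0)->N->(1,0) | ant1:(1,0)->S->(2,0)
  grid max=3 at (1,0)
Step 2: ant0:(1,0)->S->(2,0) | ant1:(2,0)->N->(1,0)
  grid max=4 at (1,0)
Step 3: ant0:(2,0)->N->(1,0) | ant1:(1,0)->S->(2,0)
  grid max=5 at (1,0)
Step 4: ant0:(1,0)->S->(2,0) | ant1:(2,0)->N->(1,0)
  grid max=6 at (1,0)
Final grid:
  0 0 0 0
  6 0 0 0
  6 0 0 0
  0 0 0 0
  0 0 0 0
Max pheromone 6 at (1,0)

Answer: (1,0)=6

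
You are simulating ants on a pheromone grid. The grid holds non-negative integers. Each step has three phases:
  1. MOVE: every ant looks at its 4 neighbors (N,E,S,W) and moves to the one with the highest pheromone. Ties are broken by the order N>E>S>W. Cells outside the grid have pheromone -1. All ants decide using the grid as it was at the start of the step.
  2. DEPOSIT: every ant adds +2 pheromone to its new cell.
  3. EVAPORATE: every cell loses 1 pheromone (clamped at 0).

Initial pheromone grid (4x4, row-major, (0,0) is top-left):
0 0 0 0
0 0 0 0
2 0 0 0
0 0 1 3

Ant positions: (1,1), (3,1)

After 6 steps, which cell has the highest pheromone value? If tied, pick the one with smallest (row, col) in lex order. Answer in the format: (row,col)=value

Answer: (3,3)=3

Derivation:
Step 1: ant0:(1,1)->N->(0,1) | ant1:(3,1)->E->(3,2)
  grid max=2 at (3,2)
Step 2: ant0:(0,1)->E->(0,2) | ant1:(3,2)->E->(3,3)
  grid max=3 at (3,3)
Step 3: ant0:(0,2)->E->(0,3) | ant1:(3,3)->W->(3,2)
  grid max=2 at (3,2)
Step 4: ant0:(0,3)->S->(1,3) | ant1:(3,2)->E->(3,3)
  grid max=3 at (3,3)
Step 5: ant0:(1,3)->N->(0,3) | ant1:(3,3)->W->(3,2)
  grid max=2 at (3,2)
Step 6: ant0:(0,3)->S->(1,3) | ant1:(3,2)->E->(3,3)
  grid max=3 at (3,3)
Final grid:
  0 0 0 0
  0 0 0 1
  0 0 0 0
  0 0 1 3
Max pheromone 3 at (3,3)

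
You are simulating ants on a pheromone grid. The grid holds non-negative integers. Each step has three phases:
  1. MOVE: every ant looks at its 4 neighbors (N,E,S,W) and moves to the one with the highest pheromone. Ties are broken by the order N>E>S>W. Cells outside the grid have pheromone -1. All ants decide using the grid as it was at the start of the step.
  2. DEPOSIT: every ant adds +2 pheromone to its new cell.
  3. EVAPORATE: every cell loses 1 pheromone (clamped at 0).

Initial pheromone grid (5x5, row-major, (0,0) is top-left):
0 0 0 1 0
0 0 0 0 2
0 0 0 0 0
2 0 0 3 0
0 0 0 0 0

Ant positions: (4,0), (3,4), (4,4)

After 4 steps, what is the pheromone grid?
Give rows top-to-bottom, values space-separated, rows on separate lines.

After step 1: ants at (3,0),(3,3),(3,4)
  0 0 0 0 0
  0 0 0 0 1
  0 0 0 0 0
  3 0 0 4 1
  0 0 0 0 0
After step 2: ants at (2,0),(3,4),(3,3)
  0 0 0 0 0
  0 0 0 0 0
  1 0 0 0 0
  2 0 0 5 2
  0 0 0 0 0
After step 3: ants at (3,0),(3,3),(3,4)
  0 0 0 0 0
  0 0 0 0 0
  0 0 0 0 0
  3 0 0 6 3
  0 0 0 0 0
After step 4: ants at (2,0),(3,4),(3,3)
  0 0 0 0 0
  0 0 0 0 0
  1 0 0 0 0
  2 0 0 7 4
  0 0 0 0 0

0 0 0 0 0
0 0 0 0 0
1 0 0 0 0
2 0 0 7 4
0 0 0 0 0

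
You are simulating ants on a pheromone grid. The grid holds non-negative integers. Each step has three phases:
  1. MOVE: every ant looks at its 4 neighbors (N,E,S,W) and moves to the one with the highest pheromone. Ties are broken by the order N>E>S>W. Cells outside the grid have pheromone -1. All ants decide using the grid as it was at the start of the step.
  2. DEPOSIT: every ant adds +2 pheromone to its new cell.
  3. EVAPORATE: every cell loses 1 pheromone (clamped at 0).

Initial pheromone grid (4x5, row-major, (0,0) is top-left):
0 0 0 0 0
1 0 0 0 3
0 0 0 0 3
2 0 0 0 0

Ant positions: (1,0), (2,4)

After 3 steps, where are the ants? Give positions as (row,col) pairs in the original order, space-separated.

Step 1: ant0:(1,0)->N->(0,0) | ant1:(2,4)->N->(1,4)
  grid max=4 at (1,4)
Step 2: ant0:(0,0)->E->(0,1) | ant1:(1,4)->S->(2,4)
  grid max=3 at (1,4)
Step 3: ant0:(0,1)->E->(0,2) | ant1:(2,4)->N->(1,4)
  grid max=4 at (1,4)

(0,2) (1,4)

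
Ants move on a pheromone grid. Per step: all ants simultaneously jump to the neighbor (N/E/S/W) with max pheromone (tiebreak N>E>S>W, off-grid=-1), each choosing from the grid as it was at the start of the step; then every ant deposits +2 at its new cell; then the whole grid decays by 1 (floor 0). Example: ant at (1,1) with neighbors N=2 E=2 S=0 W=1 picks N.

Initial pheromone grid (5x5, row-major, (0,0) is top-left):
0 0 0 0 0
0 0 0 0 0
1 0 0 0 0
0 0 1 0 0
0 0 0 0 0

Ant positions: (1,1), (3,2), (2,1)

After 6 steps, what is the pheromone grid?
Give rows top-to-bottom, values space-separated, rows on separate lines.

After step 1: ants at (0,1),(2,2),(2,0)
  0 1 0 0 0
  0 0 0 0 0
  2 0 1 0 0
  0 0 0 0 0
  0 0 0 0 0
After step 2: ants at (0,2),(1,2),(1,0)
  0 0 1 0 0
  1 0 1 0 0
  1 0 0 0 0
  0 0 0 0 0
  0 0 0 0 0
After step 3: ants at (1,2),(0,2),(2,0)
  0 0 2 0 0
  0 0 2 0 0
  2 0 0 0 0
  0 0 0 0 0
  0 0 0 0 0
After step 4: ants at (0,2),(1,2),(1,0)
  0 0 3 0 0
  1 0 3 0 0
  1 0 0 0 0
  0 0 0 0 0
  0 0 0 0 0
After step 5: ants at (1,2),(0,2),(2,0)
  0 0 4 0 0
  0 0 4 0 0
  2 0 0 0 0
  0 0 0 0 0
  0 0 0 0 0
After step 6: ants at (0,2),(1,2),(1,0)
  0 0 5 0 0
  1 0 5 0 0
  1 0 0 0 0
  0 0 0 0 0
  0 0 0 0 0

0 0 5 0 0
1 0 5 0 0
1 0 0 0 0
0 0 0 0 0
0 0 0 0 0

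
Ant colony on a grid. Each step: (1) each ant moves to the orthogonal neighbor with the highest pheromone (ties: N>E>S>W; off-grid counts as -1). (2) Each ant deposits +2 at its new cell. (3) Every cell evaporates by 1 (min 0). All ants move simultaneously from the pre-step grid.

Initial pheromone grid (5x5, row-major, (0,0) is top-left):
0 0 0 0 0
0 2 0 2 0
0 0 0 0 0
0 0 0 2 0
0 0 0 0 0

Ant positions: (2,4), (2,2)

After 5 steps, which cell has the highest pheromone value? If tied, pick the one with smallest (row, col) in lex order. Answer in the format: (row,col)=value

Answer: (0,3)=5

Derivation:
Step 1: ant0:(2,4)->N->(1,4) | ant1:(2,2)->N->(1,2)
  grid max=1 at (1,1)
Step 2: ant0:(1,4)->W->(1,3) | ant1:(1,2)->E->(1,3)
  grid max=4 at (1,3)
Step 3: ant0:(1,3)->N->(0,3) | ant1:(1,3)->N->(0,3)
  grid max=3 at (0,3)
Step 4: ant0:(0,3)->S->(1,3) | ant1:(0,3)->S->(1,3)
  grid max=6 at (1,3)
Step 5: ant0:(1,3)->N->(0,3) | ant1:(1,3)->N->(0,3)
  grid max=5 at (0,3)
Final grid:
  0 0 0 5 0
  0 0 0 5 0
  0 0 0 0 0
  0 0 0 0 0
  0 0 0 0 0
Max pheromone 5 at (0,3)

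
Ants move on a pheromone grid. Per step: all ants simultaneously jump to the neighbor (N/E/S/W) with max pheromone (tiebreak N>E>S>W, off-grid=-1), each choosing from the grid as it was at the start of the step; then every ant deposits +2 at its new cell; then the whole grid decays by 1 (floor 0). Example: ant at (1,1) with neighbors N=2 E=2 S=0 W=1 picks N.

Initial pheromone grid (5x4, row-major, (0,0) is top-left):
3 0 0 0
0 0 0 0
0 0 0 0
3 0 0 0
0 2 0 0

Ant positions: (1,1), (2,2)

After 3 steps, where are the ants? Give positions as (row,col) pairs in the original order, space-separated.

Step 1: ant0:(1,1)->N->(0,1) | ant1:(2,2)->N->(1,2)
  grid max=2 at (0,0)
Step 2: ant0:(0,1)->W->(0,0) | ant1:(1,2)->N->(0,2)
  grid max=3 at (0,0)
Step 3: ant0:(0,0)->E->(0,1) | ant1:(0,2)->E->(0,3)
  grid max=2 at (0,0)

(0,1) (0,3)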